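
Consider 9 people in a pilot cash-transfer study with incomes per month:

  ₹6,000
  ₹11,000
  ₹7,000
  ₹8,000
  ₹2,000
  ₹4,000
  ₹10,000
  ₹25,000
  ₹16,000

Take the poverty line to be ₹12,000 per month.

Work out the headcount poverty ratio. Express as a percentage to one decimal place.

7 of the 9 people have income below ₹12,000.
H = 7/9 = 77.8%.

77.8%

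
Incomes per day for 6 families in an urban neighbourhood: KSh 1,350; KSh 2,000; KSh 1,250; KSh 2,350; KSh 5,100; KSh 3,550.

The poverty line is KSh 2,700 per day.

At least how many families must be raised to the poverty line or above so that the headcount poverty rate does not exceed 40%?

4 of the 6 families are poor, so H = 4/6 = 0.667.
A headcount ratio of at most 40% allows at most ⌊0.40 × 6⌋ = 2 poor families.
So at least 4 − 2 = 2 must be lifted.

2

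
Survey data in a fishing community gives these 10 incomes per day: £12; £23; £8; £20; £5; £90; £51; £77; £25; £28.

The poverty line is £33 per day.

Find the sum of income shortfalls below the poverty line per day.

£110

Incomes under z: £5, £8, £12, £20, £23, £25, £28 (q = 7 of N = 10).
Individual gaps: 33−5 = 28; 33−8 = 25; 33−12 = 21; 33−20 = 13; 33−23 = 10; 33−25 = 8; 33−28 = 5.
Aggregate gap = £110.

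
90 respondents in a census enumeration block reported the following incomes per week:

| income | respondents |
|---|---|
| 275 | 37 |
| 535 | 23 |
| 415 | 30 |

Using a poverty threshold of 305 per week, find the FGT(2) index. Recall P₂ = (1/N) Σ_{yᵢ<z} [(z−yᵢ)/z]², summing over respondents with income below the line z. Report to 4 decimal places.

Incomes under z: 37×275 (q = 37 of N = 90).
Shortfall ratios: (305−275)/305 = 0.0984 (×37).
Squared: 0.0097 (×37).
Sum = 0.357968; P₂ = 0.357968 / 90 = 0.0040.

0.0040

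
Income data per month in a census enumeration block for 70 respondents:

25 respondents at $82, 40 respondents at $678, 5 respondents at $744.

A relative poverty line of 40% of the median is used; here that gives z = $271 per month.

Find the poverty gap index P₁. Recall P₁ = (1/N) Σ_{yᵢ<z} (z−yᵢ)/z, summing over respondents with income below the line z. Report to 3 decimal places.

0.249

Below z: 25×$82 (q = 25 of N = 70).
Normalized shortfalls: (271−82)/271 = 0.6974 (×25).
Σ = 17.435424. Dividing by the full population N = 70 gives P₁ = 0.249.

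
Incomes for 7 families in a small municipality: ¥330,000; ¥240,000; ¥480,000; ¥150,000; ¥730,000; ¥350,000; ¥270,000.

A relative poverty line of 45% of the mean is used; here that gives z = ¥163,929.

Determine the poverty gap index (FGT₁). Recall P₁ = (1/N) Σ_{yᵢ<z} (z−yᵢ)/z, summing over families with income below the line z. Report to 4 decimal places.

Incomes under z: ¥150,000 (q = 1 of N = 7).
Gap ratios (z−y)/z: (163929−150000)/163929 = 0.0850.
Sum of shortfalls = 0.084970; P₁ averages over all N: 0.084970 / 7 = 0.0121.

0.0121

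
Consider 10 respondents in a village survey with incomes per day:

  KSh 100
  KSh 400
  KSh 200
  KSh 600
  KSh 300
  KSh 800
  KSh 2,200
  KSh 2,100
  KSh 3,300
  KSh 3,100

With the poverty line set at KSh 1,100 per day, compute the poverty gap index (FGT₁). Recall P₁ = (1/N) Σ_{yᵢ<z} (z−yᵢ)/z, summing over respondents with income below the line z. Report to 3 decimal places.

0.382

Poor units: KSh 100, KSh 200, KSh 300, KSh 400, KSh 600, KSh 800 (q = 6 of N = 10).
Shortfall ratios: (1100−100)/1100 = 0.9091; (1100−200)/1100 = 0.8182; (1100−300)/1100 = 0.7273; (1100−400)/1100 = 0.6364; (1100−600)/1100 = 0.4545; (1100−800)/1100 = 0.2727.
Sum of shortfalls = 3.818182; P₁ averages over all N: 3.818182 / 10 = 0.382.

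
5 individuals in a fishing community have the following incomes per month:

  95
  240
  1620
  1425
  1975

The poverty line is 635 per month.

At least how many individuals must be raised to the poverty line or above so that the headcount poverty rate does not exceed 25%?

Currently q = 2 of N = 5 are below the line (H = 0.400).
A headcount ratio of at most 25% allows at most ⌊0.25 × 5⌋ = 1 poor individuals.
So at least 2 − 1 = 1 must be lifted.

1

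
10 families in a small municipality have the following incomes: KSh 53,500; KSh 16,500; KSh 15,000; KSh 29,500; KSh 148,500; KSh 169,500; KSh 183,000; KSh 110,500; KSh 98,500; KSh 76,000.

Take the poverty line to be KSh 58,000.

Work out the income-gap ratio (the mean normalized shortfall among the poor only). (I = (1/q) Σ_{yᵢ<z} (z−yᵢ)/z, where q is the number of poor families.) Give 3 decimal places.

0.506

Below the line: KSh 15,000, KSh 16,500, KSh 29,500, KSh 53,500 (q = 4 of N = 10).
Relative gaps: 0.7414, 0.7155, 0.4914, 0.0776; sum = 2.025862.
The income-gap ratio divides by q (the poor only): 2.025862 / 4 = 0.506.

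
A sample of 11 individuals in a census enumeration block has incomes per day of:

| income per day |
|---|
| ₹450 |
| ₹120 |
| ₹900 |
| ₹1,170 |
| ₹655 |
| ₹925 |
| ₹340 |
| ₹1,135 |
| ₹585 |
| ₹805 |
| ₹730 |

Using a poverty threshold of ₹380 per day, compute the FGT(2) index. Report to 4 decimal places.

0.0436

Below z: ₹120, ₹340 (q = 2 of N = 11).
Relative gaps: (380−120)/380 = 0.6842; (380−340)/380 = 0.1053.
Squared: 0.4681; 0.0111.
Sum = 0.479224; P₂ = 0.479224 / 11 = 0.0436.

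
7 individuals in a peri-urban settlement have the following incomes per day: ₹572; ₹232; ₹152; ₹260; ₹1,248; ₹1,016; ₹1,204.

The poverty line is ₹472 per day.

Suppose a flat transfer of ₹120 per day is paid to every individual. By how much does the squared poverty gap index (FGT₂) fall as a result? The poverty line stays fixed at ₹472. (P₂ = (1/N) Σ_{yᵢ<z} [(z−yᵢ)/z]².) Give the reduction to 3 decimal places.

Before: below the line — ₹152, ₹232, ₹260; squared poverty gap index (FGT₂) = 0.13142.
After the ₹120 transfer: below the line — ₹272, ₹352, ₹380; squared poverty gap index (FGT₂) = 0.04031.
Reduction = 0.13142 − 0.04031 = 0.091.

0.091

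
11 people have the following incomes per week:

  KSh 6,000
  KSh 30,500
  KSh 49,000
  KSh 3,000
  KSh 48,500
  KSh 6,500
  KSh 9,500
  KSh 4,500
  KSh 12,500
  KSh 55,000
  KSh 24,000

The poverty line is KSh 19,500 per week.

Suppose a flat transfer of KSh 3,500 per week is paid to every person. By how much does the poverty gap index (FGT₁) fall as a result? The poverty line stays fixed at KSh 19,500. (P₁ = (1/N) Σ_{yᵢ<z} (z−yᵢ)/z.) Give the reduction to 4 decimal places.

0.0979

Before: below the line — KSh 3,000, KSh 4,500, KSh 6,000, KSh 6,500, KSh 9,500, KSh 12,500; poverty gap index (FGT₁) = 0.349650.
After the KSh 3,500 transfer: below the line — KSh 6,500, KSh 8,000, KSh 9,500, KSh 10,000, KSh 13,000, KSh 16,000; poverty gap index (FGT₁) = 0.251748.
Reduction = 0.349650 − 0.251748 = 0.0979.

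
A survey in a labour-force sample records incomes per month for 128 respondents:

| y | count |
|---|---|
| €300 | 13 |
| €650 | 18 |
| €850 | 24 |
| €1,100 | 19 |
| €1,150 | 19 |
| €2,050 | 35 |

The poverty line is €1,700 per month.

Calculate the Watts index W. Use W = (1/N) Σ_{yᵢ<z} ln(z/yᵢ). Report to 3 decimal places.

0.564

Below z: 13×€300, 18×€650, 24×€850, 19×€1,100, 19×€1,150 (q = 93 of N = 128).
Log gaps: ln(1700/300) = 1.7346 (×13); ln(1700/650) = 0.9614 (×18); ln(1700/850) = 0.6931 (×24); ln(1700/1100) = 0.4353 (×19); ln(1700/1150) = 0.3909 (×19).
W = 72.188250 / 128 = 0.564.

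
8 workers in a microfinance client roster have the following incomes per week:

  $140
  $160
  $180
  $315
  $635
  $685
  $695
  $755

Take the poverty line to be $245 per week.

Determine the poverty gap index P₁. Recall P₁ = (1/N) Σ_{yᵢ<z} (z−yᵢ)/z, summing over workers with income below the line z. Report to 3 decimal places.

Below z: $140, $160, $180 (q = 3 of N = 8).
Shortfall ratios: (245−140)/245 = 0.4286; (245−160)/245 = 0.3469; (245−180)/245 = 0.2653.
Σ = 1.040816. Dividing by the full population N = 8 gives P₁ = 0.130.

0.130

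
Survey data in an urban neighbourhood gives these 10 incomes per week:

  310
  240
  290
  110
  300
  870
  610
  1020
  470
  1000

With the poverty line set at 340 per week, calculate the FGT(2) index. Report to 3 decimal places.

0.059

Below z: 110, 240, 290, 300, 310 (q = 5 of N = 10).
Gap ratios (z−y)/z: (340−110)/340 = 0.6765; (340−240)/340 = 0.2941; (340−290)/340 = 0.1471; (340−300)/340 = 0.1176; (340−310)/340 = 0.0882.
Squared: 0.4576; 0.0865; 0.0216; 0.0138; 0.0078.
Sum = 0.587370; P₂ = 0.587370 / 10 = 0.059.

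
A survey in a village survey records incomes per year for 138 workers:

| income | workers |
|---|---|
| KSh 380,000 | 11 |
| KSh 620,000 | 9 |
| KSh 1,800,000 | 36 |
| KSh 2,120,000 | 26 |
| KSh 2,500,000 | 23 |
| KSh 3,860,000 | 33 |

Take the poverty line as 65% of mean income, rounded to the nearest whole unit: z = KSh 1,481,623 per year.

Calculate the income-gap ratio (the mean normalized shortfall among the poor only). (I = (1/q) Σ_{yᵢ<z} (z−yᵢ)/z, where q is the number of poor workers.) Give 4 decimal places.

Below the line: 11×KSh 380,000, 9×KSh 620,000 (q = 20 of N = 138).
Shortfall ratios (z−y)/z: 0.7435 (×11), 0.5815 (×9); sum = 13.412629.
The income-gap ratio divides by q (the poor only): 13.412629 / 20 = 0.6706.

0.6706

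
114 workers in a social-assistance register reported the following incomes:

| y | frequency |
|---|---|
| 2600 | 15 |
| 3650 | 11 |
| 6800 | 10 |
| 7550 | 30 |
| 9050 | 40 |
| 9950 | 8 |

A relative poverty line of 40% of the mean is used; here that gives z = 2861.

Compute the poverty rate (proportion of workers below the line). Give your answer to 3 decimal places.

0.132

15 of the 114 workers have income below 2861.
H = 15/114 = 0.132.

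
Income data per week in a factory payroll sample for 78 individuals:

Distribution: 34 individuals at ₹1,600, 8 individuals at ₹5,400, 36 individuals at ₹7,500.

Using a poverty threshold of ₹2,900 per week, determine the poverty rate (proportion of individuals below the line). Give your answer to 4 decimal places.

34 of the 78 individuals have income below ₹2,900.
H = 34/78 = 0.4359.

0.4359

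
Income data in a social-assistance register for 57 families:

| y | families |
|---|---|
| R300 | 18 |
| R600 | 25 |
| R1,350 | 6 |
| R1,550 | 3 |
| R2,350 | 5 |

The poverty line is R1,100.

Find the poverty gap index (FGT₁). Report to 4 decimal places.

Poor units: 18×R300, 25×R600 (q = 43 of N = 57).
Gap ratios (z−y)/z: (1100−300)/1100 = 0.7273 (×18); (1100−600)/1100 = 0.4545 (×25).
Sum of shortfalls = 24.454545; P₁ averages over all N: 24.454545 / 57 = 0.4290.

0.4290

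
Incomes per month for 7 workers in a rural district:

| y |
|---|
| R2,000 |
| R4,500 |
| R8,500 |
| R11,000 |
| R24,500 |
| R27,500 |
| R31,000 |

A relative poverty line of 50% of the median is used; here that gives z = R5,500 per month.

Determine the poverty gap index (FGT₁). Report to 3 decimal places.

0.117

Below the line: R2,000, R4,500 (q = 2 of N = 7).
Relative gaps: (5500−2000)/5500 = 0.6364; (5500−4500)/5500 = 0.1818.
Sum of shortfalls = 0.818182; P₁ averages over all N: 0.818182 / 7 = 0.117.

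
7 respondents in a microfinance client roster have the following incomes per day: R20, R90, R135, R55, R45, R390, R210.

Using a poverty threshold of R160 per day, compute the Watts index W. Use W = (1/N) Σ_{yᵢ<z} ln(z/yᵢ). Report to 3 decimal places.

0.737

Below the line: R20, R45, R55, R90, R135 (q = 5 of N = 7).
Log gaps: ln(160/20) = 2.0794; ln(160/45) = 1.2685; ln(160/55) = 1.0678; ln(160/90) = 0.5754; ln(160/135) = 0.1699.
W = 5.161057 / 7 = 0.737.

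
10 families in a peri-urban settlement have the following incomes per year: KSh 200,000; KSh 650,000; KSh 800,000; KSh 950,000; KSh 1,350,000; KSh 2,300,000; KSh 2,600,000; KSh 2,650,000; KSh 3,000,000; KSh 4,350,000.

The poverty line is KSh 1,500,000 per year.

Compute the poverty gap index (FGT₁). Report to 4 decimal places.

0.2367

Poor units: KSh 200,000, KSh 650,000, KSh 800,000, KSh 950,000, KSh 1,350,000 (q = 5 of N = 10).
Gap ratios (z−y)/z: (1500000−200000)/1500000 = 0.8667; (1500000−650000)/1500000 = 0.5667; (1500000−800000)/1500000 = 0.4667; (1500000−950000)/1500000 = 0.3667; (1500000−1350000)/1500000 = 0.1000.
Sum of shortfalls = 2.366667; P₁ averages over all N: 2.366667 / 10 = 0.2367.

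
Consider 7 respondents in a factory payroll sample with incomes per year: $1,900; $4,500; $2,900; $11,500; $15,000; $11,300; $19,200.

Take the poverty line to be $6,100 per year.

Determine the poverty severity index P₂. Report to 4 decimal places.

Below z: $1,900, $2,900, $4,500 (q = 3 of N = 7).
Shortfall ratios: (6100−1900)/6100 = 0.6885; (6100−2900)/6100 = 0.5246; (6100−4500)/6100 = 0.2623.
Squared: 0.4741; 0.2752; 0.0688.
Sum = 0.818060; P₂ = 0.818060 / 7 = 0.1169.

0.1169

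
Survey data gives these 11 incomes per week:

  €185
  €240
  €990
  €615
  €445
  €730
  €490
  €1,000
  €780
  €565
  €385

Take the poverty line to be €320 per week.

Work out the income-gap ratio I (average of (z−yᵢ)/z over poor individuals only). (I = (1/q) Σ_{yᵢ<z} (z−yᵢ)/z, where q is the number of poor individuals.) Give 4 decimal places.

Below z: €185, €240 (q = 2 of N = 11).
Relative gaps: 0.4219, 0.2500; sum = 0.671875.
The income-gap ratio divides by q (the poor only): 0.671875 / 2 = 0.3359.

0.3359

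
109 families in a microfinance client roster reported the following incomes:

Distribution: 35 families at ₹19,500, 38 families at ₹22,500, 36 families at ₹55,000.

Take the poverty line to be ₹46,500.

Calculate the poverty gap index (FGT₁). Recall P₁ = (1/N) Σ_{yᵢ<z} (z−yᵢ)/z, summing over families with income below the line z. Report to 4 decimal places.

Incomes under z: 35×₹19,500, 38×₹22,500 (q = 73 of N = 109).
Shortfall ratios: (46500−19500)/46500 = 0.5806 (×35); (46500−22500)/46500 = 0.5161 (×38).
Sum of shortfalls = 39.935484; P₁ averages over all N: 39.935484 / 109 = 0.3664.

0.3664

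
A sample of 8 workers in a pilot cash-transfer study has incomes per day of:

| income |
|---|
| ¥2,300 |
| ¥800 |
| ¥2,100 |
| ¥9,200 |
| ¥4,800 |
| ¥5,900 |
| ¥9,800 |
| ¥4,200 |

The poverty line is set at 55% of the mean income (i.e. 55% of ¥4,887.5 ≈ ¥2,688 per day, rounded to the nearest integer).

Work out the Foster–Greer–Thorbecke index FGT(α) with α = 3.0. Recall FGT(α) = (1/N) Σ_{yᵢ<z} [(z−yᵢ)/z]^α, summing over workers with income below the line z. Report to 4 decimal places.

0.0450

Incomes under z: ¥800, ¥2,100, ¥2,300 (q = 3 of N = 8).
Gap ratios (z−y)/z: (2688−800)/2688 = 0.7024; (2688−2100)/2688 = 0.2188; (2688−2300)/2688 = 0.1443.
Raised to α = 3.0: 0.34651; 0.01047; 0.00301.
Sum = 0.359987; FGT(3.0) = 0.359987 / 8 = 0.0450.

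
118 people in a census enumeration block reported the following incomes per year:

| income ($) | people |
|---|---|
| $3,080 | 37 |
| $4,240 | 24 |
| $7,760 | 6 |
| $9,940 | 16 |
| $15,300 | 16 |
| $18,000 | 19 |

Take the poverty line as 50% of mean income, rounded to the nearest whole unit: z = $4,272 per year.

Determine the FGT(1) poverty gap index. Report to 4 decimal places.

Incomes under z: 37×$3,080, 24×$4,240 (q = 61 of N = 118).
Normalized shortfalls: (4272−3080)/4272 = 0.2790 (×37); (4272−4240)/4272 = 0.0075 (×24).
Sum of shortfalls = 10.503745; P₁ averages over all N: 10.503745 / 118 = 0.0890.

0.0890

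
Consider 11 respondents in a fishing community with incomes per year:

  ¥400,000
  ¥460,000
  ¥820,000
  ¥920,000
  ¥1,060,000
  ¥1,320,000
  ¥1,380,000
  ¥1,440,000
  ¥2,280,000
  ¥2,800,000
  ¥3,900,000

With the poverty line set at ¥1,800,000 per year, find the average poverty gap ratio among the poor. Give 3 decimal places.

Poor units: ¥400,000, ¥460,000, ¥820,000, ¥920,000, ¥1,060,000, ¥1,320,000, ¥1,380,000, ¥1,440,000 (q = 8 of N = 11).
Shortfall ratios (z−y)/z: 0.7778, 0.7444, 0.5444, 0.4889, 0.4111, 0.2667, 0.2333, 0.2000; sum = 3.666667.
I averages over the q = 8 poor units only: 3.666667 / 8 = 0.458.

0.458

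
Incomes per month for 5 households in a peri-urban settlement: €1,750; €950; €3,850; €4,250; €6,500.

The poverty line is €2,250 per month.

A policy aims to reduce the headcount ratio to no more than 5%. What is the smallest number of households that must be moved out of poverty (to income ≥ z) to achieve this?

2

Currently q = 2 of N = 5 are below the line (H = 0.400).
A headcount ratio of at most 5% allows at most ⌊0.05 × 5⌋ = 0 poor households.
So at least 2 − 0 = 2 must be lifted.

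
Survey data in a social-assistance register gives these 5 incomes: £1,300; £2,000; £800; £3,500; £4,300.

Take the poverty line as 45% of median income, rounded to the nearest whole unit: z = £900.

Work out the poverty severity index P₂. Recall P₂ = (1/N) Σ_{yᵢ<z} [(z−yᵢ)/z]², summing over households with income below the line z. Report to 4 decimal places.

0.0025

Poor units: £800 (q = 1 of N = 5).
Shortfall ratios: (900−800)/900 = 0.1111.
Squared: 0.0123.
Sum = 0.012346; P₂ = 0.012346 / 5 = 0.0025.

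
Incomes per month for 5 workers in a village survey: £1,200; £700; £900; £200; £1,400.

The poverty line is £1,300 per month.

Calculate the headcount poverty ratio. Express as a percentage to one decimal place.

80.0%

4 of the 5 workers have income below £1,300.
H = 4/5 = 80.0%.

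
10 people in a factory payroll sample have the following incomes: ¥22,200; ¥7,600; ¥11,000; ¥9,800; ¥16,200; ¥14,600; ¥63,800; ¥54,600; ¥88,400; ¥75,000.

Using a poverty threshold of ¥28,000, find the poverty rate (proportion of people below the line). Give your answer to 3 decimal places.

6 of the 10 people have income below ¥28,000.
H = 6/10 = 0.600.

0.600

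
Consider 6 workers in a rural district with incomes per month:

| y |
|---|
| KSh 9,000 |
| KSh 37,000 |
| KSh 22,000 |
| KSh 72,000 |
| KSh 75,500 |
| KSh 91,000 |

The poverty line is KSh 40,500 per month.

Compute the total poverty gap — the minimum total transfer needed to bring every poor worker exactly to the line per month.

Poor units: KSh 9,000, KSh 22,000, KSh 37,000 (q = 3 of N = 6).
Individual gaps: 40500−9000 = 31500; 40500−22000 = 18500; 40500−37000 = 3500.
Aggregate gap = KSh 53,500.

KSh 53,500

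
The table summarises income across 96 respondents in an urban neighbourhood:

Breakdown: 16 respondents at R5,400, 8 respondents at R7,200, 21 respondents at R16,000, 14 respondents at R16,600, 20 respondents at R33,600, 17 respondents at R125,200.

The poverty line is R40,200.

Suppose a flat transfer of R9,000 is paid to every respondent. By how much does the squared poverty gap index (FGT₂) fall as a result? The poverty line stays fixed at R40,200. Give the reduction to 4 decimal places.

Before: below the line — 16×R5,400, 8×R7,200, 21×R16,000, 14×R16,600, 20×R33,600; squared poverty gap index (FGT₂) = 0.316203.
After the R9,000 transfer: below the line — 16×R14,400, 8×R16,200, 21×R25,000, 14×R25,600; squared poverty gap index (FGT₂) = 0.148861.
Reduction = 0.316203 − 0.148861 = 0.1673.

0.1673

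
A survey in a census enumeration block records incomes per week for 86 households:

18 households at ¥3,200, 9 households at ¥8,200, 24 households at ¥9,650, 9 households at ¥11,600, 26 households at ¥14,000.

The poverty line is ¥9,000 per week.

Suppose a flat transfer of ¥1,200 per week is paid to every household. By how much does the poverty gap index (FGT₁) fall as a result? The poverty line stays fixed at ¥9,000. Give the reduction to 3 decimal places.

Before: below the line — 18×¥3,200, 9×¥8,200; poverty gap index (FGT₁) = 0.14419.
After the ¥1,200 transfer: below the line — 18×¥4,400; poverty gap index (FGT₁) = 0.10698.
Reduction = 0.14419 − 0.10698 = 0.037.

0.037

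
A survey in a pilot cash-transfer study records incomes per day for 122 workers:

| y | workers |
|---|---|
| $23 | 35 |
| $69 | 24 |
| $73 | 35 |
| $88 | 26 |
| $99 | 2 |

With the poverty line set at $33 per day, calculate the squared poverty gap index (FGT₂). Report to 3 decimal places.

Below z: 35×$23 (q = 35 of N = 122).
Shortfall ratios: (33−23)/33 = 0.3030 (×35).
Squared: 0.0918 (×35).
Sum = 3.213958; P₂ = 3.213958 / 122 = 0.026.

0.026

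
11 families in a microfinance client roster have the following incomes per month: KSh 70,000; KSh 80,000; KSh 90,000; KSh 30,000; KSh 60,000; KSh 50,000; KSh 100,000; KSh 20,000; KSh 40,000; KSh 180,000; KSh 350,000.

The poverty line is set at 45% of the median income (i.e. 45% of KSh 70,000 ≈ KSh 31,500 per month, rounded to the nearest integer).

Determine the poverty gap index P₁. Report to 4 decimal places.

0.0375

Below the line: KSh 20,000, KSh 30,000 (q = 2 of N = 11).
Normalized shortfalls: (31500−20000)/31500 = 0.3651; (31500−30000)/31500 = 0.0476.
Sum of shortfalls = 0.412698; P₁ averages over all N: 0.412698 / 11 = 0.0375.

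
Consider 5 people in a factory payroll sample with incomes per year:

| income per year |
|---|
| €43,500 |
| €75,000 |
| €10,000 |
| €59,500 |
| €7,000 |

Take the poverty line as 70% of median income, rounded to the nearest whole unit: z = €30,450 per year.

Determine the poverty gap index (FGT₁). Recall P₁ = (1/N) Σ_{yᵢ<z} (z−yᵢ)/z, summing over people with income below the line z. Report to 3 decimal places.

0.288

Poor units: €7,000, €10,000 (q = 2 of N = 5).
Normalized shortfalls: (30450−7000)/30450 = 0.7701; (30450−10000)/30450 = 0.6716.
Sum of shortfalls = 1.441708; P₁ averages over all N: 1.441708 / 5 = 0.288.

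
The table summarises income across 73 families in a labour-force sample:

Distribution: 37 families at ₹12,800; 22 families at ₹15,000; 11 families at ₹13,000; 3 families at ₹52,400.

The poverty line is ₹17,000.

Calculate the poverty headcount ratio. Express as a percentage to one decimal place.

95.9%

70 of the 73 families have income below ₹17,000.
H = 70/73 = 95.9%.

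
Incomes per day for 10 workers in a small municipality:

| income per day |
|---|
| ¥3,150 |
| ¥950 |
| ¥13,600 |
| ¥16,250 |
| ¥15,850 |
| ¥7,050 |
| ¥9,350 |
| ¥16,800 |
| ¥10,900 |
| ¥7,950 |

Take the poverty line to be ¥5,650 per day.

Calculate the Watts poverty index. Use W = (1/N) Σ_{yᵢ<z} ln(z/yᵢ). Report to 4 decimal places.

0.2367

Poor units: ¥950, ¥3,150 (q = 2 of N = 10).
ln(z/y) terms: ln(5650/950) = 1.7829; ln(5650/3150) = 0.5843.
W = 2.367202 / 10 = 0.2367.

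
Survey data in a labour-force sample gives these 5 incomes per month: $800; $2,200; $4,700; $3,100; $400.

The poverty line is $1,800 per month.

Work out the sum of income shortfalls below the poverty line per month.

Below z: $400, $800 (q = 2 of N = 5).
Individual gaps: 1800−400 = 1400; 1800−800 = 1000.
Aggregate gap = $2,400.

$2,400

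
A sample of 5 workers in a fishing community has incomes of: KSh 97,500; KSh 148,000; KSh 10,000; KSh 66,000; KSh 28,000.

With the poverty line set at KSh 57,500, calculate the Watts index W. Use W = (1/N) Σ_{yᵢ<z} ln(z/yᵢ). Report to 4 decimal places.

0.4938

Incomes under z: KSh 10,000, KSh 28,000 (q = 2 of N = 5).
Log gaps: ln(57500/10000) = 1.7492; ln(57500/28000) = 0.7196.
W = 2.468780 / 5 = 0.4938.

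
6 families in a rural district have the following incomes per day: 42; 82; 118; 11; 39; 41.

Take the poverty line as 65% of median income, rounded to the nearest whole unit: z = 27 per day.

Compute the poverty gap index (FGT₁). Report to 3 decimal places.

0.099

Below z: 11 (q = 1 of N = 6).
Gap ratios (z−y)/z: (27−11)/27 = 0.5926.
Σ = 0.592593. Dividing by the full population N = 6 gives P₁ = 0.099.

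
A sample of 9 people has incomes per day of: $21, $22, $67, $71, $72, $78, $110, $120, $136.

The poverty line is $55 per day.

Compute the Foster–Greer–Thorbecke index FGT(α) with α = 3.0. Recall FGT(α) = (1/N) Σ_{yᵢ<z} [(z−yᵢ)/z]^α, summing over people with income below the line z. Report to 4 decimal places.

0.0502

Below the line: $21, $22 (q = 2 of N = 9).
Normalized shortfalls: (55−21)/55 = 0.6182; (55−22)/55 = 0.6000.
Raised to α = 3.0: 0.23624; 0.21600.
Sum = 0.452237; FGT(3.0) = 0.452237 / 9 = 0.0502.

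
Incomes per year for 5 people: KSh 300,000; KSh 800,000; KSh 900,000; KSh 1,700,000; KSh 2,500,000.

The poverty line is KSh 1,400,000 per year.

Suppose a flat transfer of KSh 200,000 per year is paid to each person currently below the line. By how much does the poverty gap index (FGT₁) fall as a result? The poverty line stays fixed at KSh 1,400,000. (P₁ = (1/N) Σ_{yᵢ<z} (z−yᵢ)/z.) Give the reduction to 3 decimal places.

Before: below the line — KSh 300,000, KSh 800,000, KSh 900,000; poverty gap index (FGT₁) = 0.31429.
After the KSh 200,000 transfer: below the line — KSh 500,000, KSh 1,000,000, KSh 1,100,000; poverty gap index (FGT₁) = 0.22857.
Reduction = 0.31429 − 0.22857 = 0.086.

0.086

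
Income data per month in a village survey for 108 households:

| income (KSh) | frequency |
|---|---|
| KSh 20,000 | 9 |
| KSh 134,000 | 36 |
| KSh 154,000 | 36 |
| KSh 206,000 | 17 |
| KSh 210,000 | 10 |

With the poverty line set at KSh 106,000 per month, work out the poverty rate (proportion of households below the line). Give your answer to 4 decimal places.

9 of the 108 households have income below KSh 106,000.
H = 9/108 = 0.0833.

0.0833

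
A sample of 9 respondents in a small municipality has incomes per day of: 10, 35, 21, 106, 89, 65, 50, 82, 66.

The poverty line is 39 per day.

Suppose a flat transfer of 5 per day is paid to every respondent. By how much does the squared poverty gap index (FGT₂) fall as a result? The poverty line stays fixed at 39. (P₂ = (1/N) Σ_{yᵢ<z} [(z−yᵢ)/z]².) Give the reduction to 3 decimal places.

0.032

Before: below the line — 10, 21, 35; squared poverty gap index (FGT₂) = 0.08627.
After the 5 transfer: below the line — 15, 26; squared poverty gap index (FGT₂) = 0.05442.
Reduction = 0.08627 − 0.05442 = 0.032.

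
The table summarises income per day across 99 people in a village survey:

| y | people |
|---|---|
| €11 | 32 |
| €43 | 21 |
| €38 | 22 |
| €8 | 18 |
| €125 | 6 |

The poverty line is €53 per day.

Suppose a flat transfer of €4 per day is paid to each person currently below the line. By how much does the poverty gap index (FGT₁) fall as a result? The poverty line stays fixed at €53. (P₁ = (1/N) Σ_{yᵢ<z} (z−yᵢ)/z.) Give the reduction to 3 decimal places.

Before: below the line — 18×€8, 32×€11, 22×€38, 21×€43; poverty gap index (FGT₁) = 0.51344.
After the €4 transfer: below the line — 18×€12, 32×€15, 22×€42, 21×€47; poverty gap index (FGT₁) = 0.44254.
Reduction = 0.51344 − 0.44254 = 0.071.

0.071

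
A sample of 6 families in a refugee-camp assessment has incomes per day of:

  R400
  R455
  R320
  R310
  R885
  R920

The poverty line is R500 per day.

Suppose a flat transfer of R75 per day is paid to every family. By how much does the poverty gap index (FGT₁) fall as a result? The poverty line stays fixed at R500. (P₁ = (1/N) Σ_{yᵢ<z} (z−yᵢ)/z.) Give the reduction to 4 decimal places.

0.0900

Before: below the line — R310, R320, R400, R455; poverty gap index (FGT₁) = 0.171667.
After the R75 transfer: below the line — R385, R395, R475; poverty gap index (FGT₁) = 0.081667.
Reduction = 0.171667 − 0.081667 = 0.0900.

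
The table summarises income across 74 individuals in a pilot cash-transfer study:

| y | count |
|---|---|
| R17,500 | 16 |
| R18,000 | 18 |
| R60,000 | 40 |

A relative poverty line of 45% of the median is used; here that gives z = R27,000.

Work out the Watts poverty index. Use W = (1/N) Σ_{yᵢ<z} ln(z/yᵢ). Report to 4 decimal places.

Poor units: 16×R17,500, 18×R18,000 (q = 34 of N = 74).
Log shortfalls: ln(27000/17500) = 0.4336 (×16); ln(27000/18000) = 0.4055 (×18).
W = 14.236548 / 74 = 0.1924.

0.1924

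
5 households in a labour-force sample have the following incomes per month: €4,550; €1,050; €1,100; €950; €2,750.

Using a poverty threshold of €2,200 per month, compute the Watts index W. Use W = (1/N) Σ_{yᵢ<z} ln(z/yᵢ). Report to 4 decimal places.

0.4545

Below the line: €950, €1,050, €1,100 (q = 3 of N = 5).
ln(z/y) terms: ln(2200/950) = 0.8398; ln(2200/1050) = 0.7397; ln(2200/1100) = 0.6931.
W = 2.272565 / 5 = 0.4545.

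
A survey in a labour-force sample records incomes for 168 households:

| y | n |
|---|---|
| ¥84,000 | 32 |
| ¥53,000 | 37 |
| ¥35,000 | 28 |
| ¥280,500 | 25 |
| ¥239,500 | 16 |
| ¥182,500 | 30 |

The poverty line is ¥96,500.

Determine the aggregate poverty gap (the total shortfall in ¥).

¥3,731,500

Below the line: 28×¥35,000, 37×¥53,000, 32×¥84,000 (q = 97 of N = 168).
Individual gaps: 28×(96500−35000) = 1722000; 37×(96500−53000) = 1609500; 32×(96500−84000) = 400000.
Aggregate gap = ¥3,731,500.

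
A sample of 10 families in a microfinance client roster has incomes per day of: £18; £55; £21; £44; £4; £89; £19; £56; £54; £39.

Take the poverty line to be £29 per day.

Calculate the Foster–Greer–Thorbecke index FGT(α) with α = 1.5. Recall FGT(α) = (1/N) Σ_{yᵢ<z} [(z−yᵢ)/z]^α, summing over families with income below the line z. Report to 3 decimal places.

0.138

Below the line: £4, £18, £19, £21 (q = 4 of N = 10).
Shortfall ratios: (29−4)/29 = 0.8621; (29−18)/29 = 0.3793; (29−19)/29 = 0.3448; (29−21)/29 = 0.2759.
Raised to α = 1.5: 0.80041; 0.23361; 0.20249; 0.14489.
Sum = 1.381401; FGT(1.5) = 1.381401 / 10 = 0.138.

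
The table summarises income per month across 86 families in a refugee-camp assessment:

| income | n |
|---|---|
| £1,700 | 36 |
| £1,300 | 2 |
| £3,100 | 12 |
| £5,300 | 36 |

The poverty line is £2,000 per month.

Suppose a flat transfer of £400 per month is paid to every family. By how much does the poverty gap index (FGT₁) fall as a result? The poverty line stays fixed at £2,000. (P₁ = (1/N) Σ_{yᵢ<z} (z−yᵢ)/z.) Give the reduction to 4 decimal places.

0.0674

Before: below the line — 2×£1,300, 36×£1,700; poverty gap index (FGT₁) = 0.070930.
After the £400 transfer: below the line — 2×£1,700; poverty gap index (FGT₁) = 0.003488.
Reduction = 0.070930 − 0.003488 = 0.0674.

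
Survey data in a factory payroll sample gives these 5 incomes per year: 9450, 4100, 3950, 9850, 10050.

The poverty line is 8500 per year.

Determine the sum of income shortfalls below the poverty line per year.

Poor units: 3950, 4100 (q = 2 of N = 5).
Individual gaps: 8500−3950 = 4550; 8500−4100 = 4400.
Aggregate gap = 8950.

8950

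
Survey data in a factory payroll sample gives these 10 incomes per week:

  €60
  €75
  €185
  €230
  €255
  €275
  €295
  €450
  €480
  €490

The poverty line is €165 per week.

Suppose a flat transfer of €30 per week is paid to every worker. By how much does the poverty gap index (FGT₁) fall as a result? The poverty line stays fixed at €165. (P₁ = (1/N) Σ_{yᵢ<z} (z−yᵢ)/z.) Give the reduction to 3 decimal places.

0.036

Before: below the line — €60, €75; poverty gap index (FGT₁) = 0.11818.
After the €30 transfer: below the line — €90, €105; poverty gap index (FGT₁) = 0.08182.
Reduction = 0.11818 − 0.08182 = 0.036.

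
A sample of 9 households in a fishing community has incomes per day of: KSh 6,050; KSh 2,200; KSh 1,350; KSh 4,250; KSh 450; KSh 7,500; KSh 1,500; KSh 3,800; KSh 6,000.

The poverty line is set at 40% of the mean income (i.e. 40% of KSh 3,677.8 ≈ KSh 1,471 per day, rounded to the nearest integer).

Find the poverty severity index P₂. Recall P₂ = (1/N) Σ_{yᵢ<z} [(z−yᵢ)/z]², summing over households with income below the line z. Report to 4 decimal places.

Below z: KSh 450, KSh 1,350 (q = 2 of N = 9).
Relative gaps: (1471−450)/1471 = 0.6941; (1471−1350)/1471 = 0.0823.
Squared: 0.4818; 0.0068.
Sum = 0.488521; P₂ = 0.488521 / 9 = 0.0543.

0.0543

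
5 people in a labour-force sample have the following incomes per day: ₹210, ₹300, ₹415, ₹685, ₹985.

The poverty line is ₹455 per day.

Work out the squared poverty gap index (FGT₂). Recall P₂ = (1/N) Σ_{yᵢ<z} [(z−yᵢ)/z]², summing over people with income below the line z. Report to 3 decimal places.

Below the line: ₹210, ₹300, ₹415 (q = 3 of N = 5).
Shortfall ratios: (455−210)/455 = 0.5385; (455−300)/455 = 0.3407; (455−415)/455 = 0.0879.
Squared: 0.2899; 0.1160; 0.0077.
Sum = 0.413718; P₂ = 0.413718 / 5 = 0.083.

0.083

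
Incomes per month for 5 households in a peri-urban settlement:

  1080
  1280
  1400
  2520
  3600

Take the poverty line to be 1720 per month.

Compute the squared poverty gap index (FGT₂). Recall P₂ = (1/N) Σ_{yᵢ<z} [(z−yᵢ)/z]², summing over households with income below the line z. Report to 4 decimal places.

Incomes under z: 1080, 1280, 1400 (q = 3 of N = 5).
Gap ratios (z−y)/z: (1720−1080)/1720 = 0.3721; (1720−1280)/1720 = 0.2558; (1720−1400)/1720 = 0.1860.
Squared: 0.1385; 0.0654; 0.0346.
Sum = 0.238507; P₂ = 0.238507 / 5 = 0.0477.

0.0477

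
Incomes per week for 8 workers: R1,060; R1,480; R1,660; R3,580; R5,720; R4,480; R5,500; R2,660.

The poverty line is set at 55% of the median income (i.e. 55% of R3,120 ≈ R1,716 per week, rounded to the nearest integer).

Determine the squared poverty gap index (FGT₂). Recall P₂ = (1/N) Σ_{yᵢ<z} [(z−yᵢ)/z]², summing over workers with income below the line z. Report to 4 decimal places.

Below the line: R1,060, R1,480, R1,660 (q = 3 of N = 8).
Relative gaps: (1716−1060)/1716 = 0.3823; (1716−1480)/1716 = 0.1375; (1716−1660)/1716 = 0.0326.
Squared: 0.1461; 0.0189; 0.0011.
Sum = 0.166121; P₂ = 0.166121 / 8 = 0.0208.

0.0208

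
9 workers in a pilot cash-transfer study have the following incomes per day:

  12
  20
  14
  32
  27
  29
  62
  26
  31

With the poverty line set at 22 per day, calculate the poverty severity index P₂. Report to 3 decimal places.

0.039

Poor units: 12, 14, 20 (q = 3 of N = 9).
Normalized shortfalls: (22−12)/22 = 0.4545; (22−14)/22 = 0.3636; (22−20)/22 = 0.0909.
Squared: 0.2066; 0.1322; 0.0083.
Sum = 0.347107; P₂ = 0.347107 / 9 = 0.039.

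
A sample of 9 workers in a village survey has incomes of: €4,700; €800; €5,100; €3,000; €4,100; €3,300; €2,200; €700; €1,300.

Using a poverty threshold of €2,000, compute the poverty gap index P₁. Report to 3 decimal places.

0.178

Below the line: €700, €800, €1,300 (q = 3 of N = 9).
Normalized shortfalls: (2000−700)/2000 = 0.6500; (2000−800)/2000 = 0.6000; (2000−1300)/2000 = 0.3500.
Σ = 1.600000. Dividing by the full population N = 9 gives P₁ = 0.178.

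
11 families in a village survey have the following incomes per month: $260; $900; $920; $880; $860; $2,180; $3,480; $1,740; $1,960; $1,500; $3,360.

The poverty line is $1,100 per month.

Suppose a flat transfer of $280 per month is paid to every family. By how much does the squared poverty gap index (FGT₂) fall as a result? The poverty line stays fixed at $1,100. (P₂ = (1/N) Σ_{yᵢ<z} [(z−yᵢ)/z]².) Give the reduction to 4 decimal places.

0.0429

Before: below the line — $260, $860, $880, $900, $920; squared poverty gap index (FGT₂) = 0.066416.
After the $280 transfer: below the line — $540; squared poverty gap index (FGT₂) = 0.023561.
Reduction = 0.066416 − 0.023561 = 0.0429.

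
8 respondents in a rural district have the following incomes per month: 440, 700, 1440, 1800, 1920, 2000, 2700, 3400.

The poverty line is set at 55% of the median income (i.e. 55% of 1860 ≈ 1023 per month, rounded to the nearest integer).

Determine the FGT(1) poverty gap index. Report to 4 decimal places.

0.1107

Below the line: 440, 700 (q = 2 of N = 8).
Gap ratios (z−y)/z: (1023−440)/1023 = 0.5699; (1023−700)/1023 = 0.3157.
Sum of shortfalls = 0.885630; P₁ averages over all N: 0.885630 / 8 = 0.1107.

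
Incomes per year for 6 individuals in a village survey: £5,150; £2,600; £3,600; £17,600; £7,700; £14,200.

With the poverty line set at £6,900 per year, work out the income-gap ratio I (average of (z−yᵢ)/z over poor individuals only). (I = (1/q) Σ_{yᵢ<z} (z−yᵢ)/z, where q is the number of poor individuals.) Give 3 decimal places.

0.452

Below z: £2,600, £3,600, £5,150 (q = 3 of N = 6).
Relative gaps: 0.6232, 0.4783, 0.2536; sum = 1.355072.
I averages over the q = 3 poor units only: 1.355072 / 3 = 0.452.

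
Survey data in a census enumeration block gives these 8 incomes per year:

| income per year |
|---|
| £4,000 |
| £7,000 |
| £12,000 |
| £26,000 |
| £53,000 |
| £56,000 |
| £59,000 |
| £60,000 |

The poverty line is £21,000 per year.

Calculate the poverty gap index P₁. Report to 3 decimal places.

0.238

Below the line: £4,000, £7,000, £12,000 (q = 3 of N = 8).
Gap ratios (z−y)/z: (21000−4000)/21000 = 0.8095; (21000−7000)/21000 = 0.6667; (21000−12000)/21000 = 0.4286.
Σ = 1.904762. Dividing by the full population N = 8 gives P₁ = 0.238.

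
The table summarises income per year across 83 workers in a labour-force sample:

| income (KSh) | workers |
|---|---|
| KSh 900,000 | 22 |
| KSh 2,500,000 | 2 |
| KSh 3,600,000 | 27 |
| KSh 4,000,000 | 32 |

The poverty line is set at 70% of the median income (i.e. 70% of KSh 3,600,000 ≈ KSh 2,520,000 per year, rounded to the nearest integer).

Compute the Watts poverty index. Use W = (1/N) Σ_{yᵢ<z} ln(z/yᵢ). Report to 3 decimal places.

0.273

Below z: 22×KSh 900,000, 2×KSh 2,500,000 (q = 24 of N = 83).
Log shortfalls: ln(2520000/900000) = 1.0296 (×22); ln(2520000/2500000) = 0.0080 (×2).
W = 22.667564 / 83 = 0.273.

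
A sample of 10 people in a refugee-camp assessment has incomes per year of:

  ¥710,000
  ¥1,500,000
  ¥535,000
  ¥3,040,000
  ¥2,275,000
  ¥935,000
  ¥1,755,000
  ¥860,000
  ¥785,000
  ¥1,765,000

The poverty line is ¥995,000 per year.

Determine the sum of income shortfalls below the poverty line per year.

Poor units: ¥535,000, ¥710,000, ¥785,000, ¥860,000, ¥935,000 (q = 5 of N = 10).
Individual gaps: 995000−535000 = 460000; 995000−710000 = 285000; 995000−785000 = 210000; 995000−860000 = 135000; 995000−935000 = 60000.
Aggregate gap = ¥1,150,000.

¥1,150,000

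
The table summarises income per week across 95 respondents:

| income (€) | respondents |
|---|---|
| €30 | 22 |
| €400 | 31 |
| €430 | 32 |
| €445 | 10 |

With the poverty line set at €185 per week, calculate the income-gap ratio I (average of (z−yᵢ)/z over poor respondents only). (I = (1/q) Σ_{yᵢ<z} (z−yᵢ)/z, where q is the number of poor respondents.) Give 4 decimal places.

0.8378

Below z: 22×€30 (q = 22 of N = 95).
Relative gaps: 0.8378 (×22); sum = 18.432432.
The income-gap ratio divides by q (the poor only): 18.432432 / 22 = 0.8378.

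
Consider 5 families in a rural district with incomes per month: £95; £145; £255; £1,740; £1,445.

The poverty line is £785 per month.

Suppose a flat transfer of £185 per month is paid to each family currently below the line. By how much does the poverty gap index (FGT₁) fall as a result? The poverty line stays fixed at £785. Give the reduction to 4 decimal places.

0.1414

Before: below the line — £95, £145, £255; poverty gap index (FGT₁) = 0.473885.
After the £185 transfer: below the line — £280, £330, £440; poverty gap index (FGT₁) = 0.332484.
Reduction = 0.473885 − 0.332484 = 0.1414.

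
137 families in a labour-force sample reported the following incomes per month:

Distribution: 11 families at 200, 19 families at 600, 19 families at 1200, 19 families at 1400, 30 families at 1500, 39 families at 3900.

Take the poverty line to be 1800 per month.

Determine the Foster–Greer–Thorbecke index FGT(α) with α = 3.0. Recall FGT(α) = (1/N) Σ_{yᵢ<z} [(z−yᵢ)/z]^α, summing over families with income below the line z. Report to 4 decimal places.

Poor units: 11×200, 19×600, 19×1200, 19×1400, 30×1500 (q = 98 of N = 137).
Gap ratios (z−y)/z: (1800−200)/1800 = 0.8889 (×11); (1800−600)/1800 = 0.6667 (×19); (1800−1200)/1800 = 0.3333 (×19); (1800−1400)/1800 = 0.2222 (×19); (1800−1500)/1800 = 0.1667 (×30).
Raised to α = 3.0: 0.70233 (×11); 0.29630 (×19); 0.03704 (×19); 0.01097 (×19); 0.00463 (×30).
Sum = 14.406379; FGT(3.0) = 14.406379 / 137 = 0.1052.

0.1052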